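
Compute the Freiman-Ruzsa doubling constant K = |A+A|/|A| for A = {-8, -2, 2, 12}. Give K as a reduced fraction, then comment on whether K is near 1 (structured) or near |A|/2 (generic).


|A| = 4.
Compute A + A by enumerating all 16 pairs.
A + A = {-16, -10, -6, -4, 0, 4, 10, 14, 24}, so |A + A| = 9.
K = |A + A| / |A| = 9/4 (already in lowest terms) ≈ 2.2500.
Reference: AP of size 4 gives K = 7/4 ≈ 1.7500; a fully generic set of size 4 gives K ≈ 2.5000.

|A| = 4, |A + A| = 9, K = 9/4.


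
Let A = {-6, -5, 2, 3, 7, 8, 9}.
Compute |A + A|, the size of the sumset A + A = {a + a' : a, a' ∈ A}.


A + A = {a + a' : a, a' ∈ A}; |A| = 7.
General bounds: 2|A| - 1 ≤ |A + A| ≤ |A|(|A|+1)/2, i.e. 13 ≤ |A + A| ≤ 28.
Lower bound 2|A|-1 is attained iff A is an arithmetic progression.
Enumerate sums a + a' for a ≤ a' (symmetric, so this suffices):
a = -6: -6+-6=-12, -6+-5=-11, -6+2=-4, -6+3=-3, -6+7=1, -6+8=2, -6+9=3
a = -5: -5+-5=-10, -5+2=-3, -5+3=-2, -5+7=2, -5+8=3, -5+9=4
a = 2: 2+2=4, 2+3=5, 2+7=9, 2+8=10, 2+9=11
a = 3: 3+3=6, 3+7=10, 3+8=11, 3+9=12
a = 7: 7+7=14, 7+8=15, 7+9=16
a = 8: 8+8=16, 8+9=17
a = 9: 9+9=18
Distinct sums: {-12, -11, -10, -4, -3, -2, 1, 2, 3, 4, 5, 6, 9, 10, 11, 12, 14, 15, 16, 17, 18}
|A + A| = 21

|A + A| = 21


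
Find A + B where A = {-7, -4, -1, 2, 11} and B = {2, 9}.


A + B = {a + b : a ∈ A, b ∈ B}.
Enumerate all |A|·|B| = 5·2 = 10 pairs (a, b) and collect distinct sums.
a = -7: -7+2=-5, -7+9=2
a = -4: -4+2=-2, -4+9=5
a = -1: -1+2=1, -1+9=8
a = 2: 2+2=4, 2+9=11
a = 11: 11+2=13, 11+9=20
Collecting distinct sums: A + B = {-5, -2, 1, 2, 4, 5, 8, 11, 13, 20}
|A + B| = 10

A + B = {-5, -2, 1, 2, 4, 5, 8, 11, 13, 20}


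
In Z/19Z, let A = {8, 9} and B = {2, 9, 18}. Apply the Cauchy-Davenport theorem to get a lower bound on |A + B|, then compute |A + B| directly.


Cauchy-Davenport: |A + B| ≥ min(p, |A| + |B| - 1) for A, B nonempty in Z/pZ.
|A| = 2, |B| = 3, p = 19.
CD lower bound = min(19, 2 + 3 - 1) = min(19, 4) = 4.
Compute A + B mod 19 directly:
a = 8: 8+2=10, 8+9=17, 8+18=7
a = 9: 9+2=11, 9+9=18, 9+18=8
A + B = {7, 8, 10, 11, 17, 18}, so |A + B| = 6.
Verify: 6 ≥ 4? Yes ✓.

CD lower bound = 4, actual |A + B| = 6.


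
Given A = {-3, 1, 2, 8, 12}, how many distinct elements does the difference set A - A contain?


A - A = {a - a' : a, a' ∈ A}; |A| = 5.
Bounds: 2|A|-1 ≤ |A - A| ≤ |A|² - |A| + 1, i.e. 9 ≤ |A - A| ≤ 21.
Note: 0 ∈ A - A always (from a - a). The set is symmetric: if d ∈ A - A then -d ∈ A - A.
Enumerate nonzero differences d = a - a' with a > a' (then include -d):
Positive differences: {1, 4, 5, 6, 7, 10, 11, 15}
Full difference set: {0} ∪ (positive diffs) ∪ (negative diffs).
|A - A| = 1 + 2·8 = 17 (matches direct enumeration: 17).

|A - A| = 17


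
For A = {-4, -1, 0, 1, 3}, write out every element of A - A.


A - A = {a - a' : a, a' ∈ A}.
Compute a - a' for each ordered pair (a, a'):
a = -4: -4--4=0, -4--1=-3, -4-0=-4, -4-1=-5, -4-3=-7
a = -1: -1--4=3, -1--1=0, -1-0=-1, -1-1=-2, -1-3=-4
a = 0: 0--4=4, 0--1=1, 0-0=0, 0-1=-1, 0-3=-3
a = 1: 1--4=5, 1--1=2, 1-0=1, 1-1=0, 1-3=-2
a = 3: 3--4=7, 3--1=4, 3-0=3, 3-1=2, 3-3=0
Collecting distinct values (and noting 0 appears from a-a):
A - A = {-7, -5, -4, -3, -2, -1, 0, 1, 2, 3, 4, 5, 7}
|A - A| = 13

A - A = {-7, -5, -4, -3, -2, -1, 0, 1, 2, 3, 4, 5, 7}


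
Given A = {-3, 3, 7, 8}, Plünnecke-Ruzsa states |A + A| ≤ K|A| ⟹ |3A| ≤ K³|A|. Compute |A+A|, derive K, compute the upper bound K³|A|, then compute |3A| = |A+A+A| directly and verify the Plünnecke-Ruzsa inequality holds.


|A| = 4.
Step 1: Compute A + A by enumerating all 16 pairs.
A + A = {-6, 0, 4, 5, 6, 10, 11, 14, 15, 16}, so |A + A| = 10.
Step 2: Doubling constant K = |A + A|/|A| = 10/4 = 10/4 ≈ 2.5000.
Step 3: Plünnecke-Ruzsa gives |3A| ≤ K³·|A| = (2.5000)³ · 4 ≈ 62.5000.
Step 4: Compute 3A = A + A + A directly by enumerating all triples (a,b,c) ∈ A³; |3A| = 19.
Step 5: Check 19 ≤ 62.5000? Yes ✓.

K = 10/4, Plünnecke-Ruzsa bound K³|A| ≈ 62.5000, |3A| = 19, inequality holds.


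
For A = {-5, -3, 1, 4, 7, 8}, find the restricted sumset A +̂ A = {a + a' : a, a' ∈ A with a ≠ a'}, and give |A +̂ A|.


Restricted sumset: A +̂ A = {a + a' : a ∈ A, a' ∈ A, a ≠ a'}.
Equivalently, take A + A and drop any sum 2a that is achievable ONLY as a + a for a ∈ A (i.e. sums representable only with equal summands).
Enumerate pairs (a, a') with a < a' (symmetric, so each unordered pair gives one sum; this covers all a ≠ a'):
  -5 + -3 = -8
  -5 + 1 = -4
  -5 + 4 = -1
  -5 + 7 = 2
  -5 + 8 = 3
  -3 + 1 = -2
  -3 + 4 = 1
  -3 + 7 = 4
  -3 + 8 = 5
  1 + 4 = 5
  1 + 7 = 8
  1 + 8 = 9
  4 + 7 = 11
  4 + 8 = 12
  7 + 8 = 15
Collected distinct sums: {-8, -4, -2, -1, 1, 2, 3, 4, 5, 8, 9, 11, 12, 15}
|A +̂ A| = 14
(Reference bound: |A +̂ A| ≥ 2|A| - 3 for |A| ≥ 2, with |A| = 6 giving ≥ 9.)

|A +̂ A| = 14


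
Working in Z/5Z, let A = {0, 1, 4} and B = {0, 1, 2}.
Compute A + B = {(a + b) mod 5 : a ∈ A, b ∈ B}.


Work in Z/5Z: reduce every sum a + b modulo 5.
Enumerate all 9 pairs:
a = 0: 0+0=0, 0+1=1, 0+2=2
a = 1: 1+0=1, 1+1=2, 1+2=3
a = 4: 4+0=4, 4+1=0, 4+2=1
Distinct residues collected: {0, 1, 2, 3, 4}
|A + B| = 5 (out of 5 total residues).

A + B = {0, 1, 2, 3, 4}


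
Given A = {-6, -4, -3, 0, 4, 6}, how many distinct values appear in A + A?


A + A = {a + a' : a, a' ∈ A}; |A| = 6.
General bounds: 2|A| - 1 ≤ |A + A| ≤ |A|(|A|+1)/2, i.e. 11 ≤ |A + A| ≤ 21.
Lower bound 2|A|-1 is attained iff A is an arithmetic progression.
Enumerate sums a + a' for a ≤ a' (symmetric, so this suffices):
a = -6: -6+-6=-12, -6+-4=-10, -6+-3=-9, -6+0=-6, -6+4=-2, -6+6=0
a = -4: -4+-4=-8, -4+-3=-7, -4+0=-4, -4+4=0, -4+6=2
a = -3: -3+-3=-6, -3+0=-3, -3+4=1, -3+6=3
a = 0: 0+0=0, 0+4=4, 0+6=6
a = 4: 4+4=8, 4+6=10
a = 6: 6+6=12
Distinct sums: {-12, -10, -9, -8, -7, -6, -4, -3, -2, 0, 1, 2, 3, 4, 6, 8, 10, 12}
|A + A| = 18

|A + A| = 18


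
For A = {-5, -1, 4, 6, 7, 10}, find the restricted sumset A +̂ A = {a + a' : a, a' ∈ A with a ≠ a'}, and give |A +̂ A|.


Restricted sumset: A +̂ A = {a + a' : a ∈ A, a' ∈ A, a ≠ a'}.
Equivalently, take A + A and drop any sum 2a that is achievable ONLY as a + a for a ∈ A (i.e. sums representable only with equal summands).
Enumerate pairs (a, a') with a < a' (symmetric, so each unordered pair gives one sum; this covers all a ≠ a'):
  -5 + -1 = -6
  -5 + 4 = -1
  -5 + 6 = 1
  -5 + 7 = 2
  -5 + 10 = 5
  -1 + 4 = 3
  -1 + 6 = 5
  -1 + 7 = 6
  -1 + 10 = 9
  4 + 6 = 10
  4 + 7 = 11
  4 + 10 = 14
  6 + 7 = 13
  6 + 10 = 16
  7 + 10 = 17
Collected distinct sums: {-6, -1, 1, 2, 3, 5, 6, 9, 10, 11, 13, 14, 16, 17}
|A +̂ A| = 14
(Reference bound: |A +̂ A| ≥ 2|A| - 3 for |A| ≥ 2, with |A| = 6 giving ≥ 9.)

|A +̂ A| = 14


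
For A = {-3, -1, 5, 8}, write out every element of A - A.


A - A = {a - a' : a, a' ∈ A}.
Compute a - a' for each ordered pair (a, a'):
a = -3: -3--3=0, -3--1=-2, -3-5=-8, -3-8=-11
a = -1: -1--3=2, -1--1=0, -1-5=-6, -1-8=-9
a = 5: 5--3=8, 5--1=6, 5-5=0, 5-8=-3
a = 8: 8--3=11, 8--1=9, 8-5=3, 8-8=0
Collecting distinct values (and noting 0 appears from a-a):
A - A = {-11, -9, -8, -6, -3, -2, 0, 2, 3, 6, 8, 9, 11}
|A - A| = 13

A - A = {-11, -9, -8, -6, -3, -2, 0, 2, 3, 6, 8, 9, 11}


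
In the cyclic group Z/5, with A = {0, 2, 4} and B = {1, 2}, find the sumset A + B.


Work in Z/5Z: reduce every sum a + b modulo 5.
Enumerate all 6 pairs:
a = 0: 0+1=1, 0+2=2
a = 2: 2+1=3, 2+2=4
a = 4: 4+1=0, 4+2=1
Distinct residues collected: {0, 1, 2, 3, 4}
|A + B| = 5 (out of 5 total residues).

A + B = {0, 1, 2, 3, 4}


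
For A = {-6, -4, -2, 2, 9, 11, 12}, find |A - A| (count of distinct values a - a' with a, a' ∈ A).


A - A = {a - a' : a, a' ∈ A}; |A| = 7.
Bounds: 2|A|-1 ≤ |A - A| ≤ |A|² - |A| + 1, i.e. 13 ≤ |A - A| ≤ 43.
Note: 0 ∈ A - A always (from a - a). The set is symmetric: if d ∈ A - A then -d ∈ A - A.
Enumerate nonzero differences d = a - a' with a > a' (then include -d):
Positive differences: {1, 2, 3, 4, 6, 7, 8, 9, 10, 11, 13, 14, 15, 16, 17, 18}
Full difference set: {0} ∪ (positive diffs) ∪ (negative diffs).
|A - A| = 1 + 2·16 = 33 (matches direct enumeration: 33).

|A - A| = 33


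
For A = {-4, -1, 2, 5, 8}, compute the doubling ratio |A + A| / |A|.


|A| = 5.
Compute A + A by enumerating all 25 pairs.
A + A = {-8, -5, -2, 1, 4, 7, 10, 13, 16}, so |A + A| = 9.
K = |A + A| / |A| = 9/5 (already in lowest terms) ≈ 1.8000.
Reference: AP of size 5 gives K = 9/5 ≈ 1.8000; a fully generic set of size 5 gives K ≈ 3.0000.

|A| = 5, |A + A| = 9, K = 9/5.


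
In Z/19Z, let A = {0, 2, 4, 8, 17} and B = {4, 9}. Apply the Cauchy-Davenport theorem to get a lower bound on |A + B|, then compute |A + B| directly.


Cauchy-Davenport: |A + B| ≥ min(p, |A| + |B| - 1) for A, B nonempty in Z/pZ.
|A| = 5, |B| = 2, p = 19.
CD lower bound = min(19, 5 + 2 - 1) = min(19, 6) = 6.
Compute A + B mod 19 directly:
a = 0: 0+4=4, 0+9=9
a = 2: 2+4=6, 2+9=11
a = 4: 4+4=8, 4+9=13
a = 8: 8+4=12, 8+9=17
a = 17: 17+4=2, 17+9=7
A + B = {2, 4, 6, 7, 8, 9, 11, 12, 13, 17}, so |A + B| = 10.
Verify: 10 ≥ 6? Yes ✓.

CD lower bound = 6, actual |A + B| = 10.


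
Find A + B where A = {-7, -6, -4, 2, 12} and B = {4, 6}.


A + B = {a + b : a ∈ A, b ∈ B}.
Enumerate all |A|·|B| = 5·2 = 10 pairs (a, b) and collect distinct sums.
a = -7: -7+4=-3, -7+6=-1
a = -6: -6+4=-2, -6+6=0
a = -4: -4+4=0, -4+6=2
a = 2: 2+4=6, 2+6=8
a = 12: 12+4=16, 12+6=18
Collecting distinct sums: A + B = {-3, -2, -1, 0, 2, 6, 8, 16, 18}
|A + B| = 9

A + B = {-3, -2, -1, 0, 2, 6, 8, 16, 18}


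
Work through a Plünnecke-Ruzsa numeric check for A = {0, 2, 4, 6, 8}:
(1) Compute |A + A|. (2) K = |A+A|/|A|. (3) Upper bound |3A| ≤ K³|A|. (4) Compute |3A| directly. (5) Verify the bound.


|A| = 5.
Step 1: Compute A + A by enumerating all 25 pairs.
A + A = {0, 2, 4, 6, 8, 10, 12, 14, 16}, so |A + A| = 9.
Step 2: Doubling constant K = |A + A|/|A| = 9/5 = 9/5 ≈ 1.8000.
Step 3: Plünnecke-Ruzsa gives |3A| ≤ K³·|A| = (1.8000)³ · 5 ≈ 29.1600.
Step 4: Compute 3A = A + A + A directly by enumerating all triples (a,b,c) ∈ A³; |3A| = 13.
Step 5: Check 13 ≤ 29.1600? Yes ✓.

K = 9/5, Plünnecke-Ruzsa bound K³|A| ≈ 29.1600, |3A| = 13, inequality holds.


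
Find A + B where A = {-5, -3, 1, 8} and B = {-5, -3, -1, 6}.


A + B = {a + b : a ∈ A, b ∈ B}.
Enumerate all |A|·|B| = 4·4 = 16 pairs (a, b) and collect distinct sums.
a = -5: -5+-5=-10, -5+-3=-8, -5+-1=-6, -5+6=1
a = -3: -3+-5=-8, -3+-3=-6, -3+-1=-4, -3+6=3
a = 1: 1+-5=-4, 1+-3=-2, 1+-1=0, 1+6=7
a = 8: 8+-5=3, 8+-3=5, 8+-1=7, 8+6=14
Collecting distinct sums: A + B = {-10, -8, -6, -4, -2, 0, 1, 3, 5, 7, 14}
|A + B| = 11

A + B = {-10, -8, -6, -4, -2, 0, 1, 3, 5, 7, 14}


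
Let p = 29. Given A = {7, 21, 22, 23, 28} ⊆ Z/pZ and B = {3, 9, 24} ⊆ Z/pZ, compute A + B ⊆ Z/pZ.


Work in Z/29Z: reduce every sum a + b modulo 29.
Enumerate all 15 pairs:
a = 7: 7+3=10, 7+9=16, 7+24=2
a = 21: 21+3=24, 21+9=1, 21+24=16
a = 22: 22+3=25, 22+9=2, 22+24=17
a = 23: 23+3=26, 23+9=3, 23+24=18
a = 28: 28+3=2, 28+9=8, 28+24=23
Distinct residues collected: {1, 2, 3, 8, 10, 16, 17, 18, 23, 24, 25, 26}
|A + B| = 12 (out of 29 total residues).

A + B = {1, 2, 3, 8, 10, 16, 17, 18, 23, 24, 25, 26}


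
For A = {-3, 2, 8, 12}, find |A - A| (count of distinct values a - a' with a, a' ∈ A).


A - A = {a - a' : a, a' ∈ A}; |A| = 4.
Bounds: 2|A|-1 ≤ |A - A| ≤ |A|² - |A| + 1, i.e. 7 ≤ |A - A| ≤ 13.
Note: 0 ∈ A - A always (from a - a). The set is symmetric: if d ∈ A - A then -d ∈ A - A.
Enumerate nonzero differences d = a - a' with a > a' (then include -d):
Positive differences: {4, 5, 6, 10, 11, 15}
Full difference set: {0} ∪ (positive diffs) ∪ (negative diffs).
|A - A| = 1 + 2·6 = 13 (matches direct enumeration: 13).

|A - A| = 13


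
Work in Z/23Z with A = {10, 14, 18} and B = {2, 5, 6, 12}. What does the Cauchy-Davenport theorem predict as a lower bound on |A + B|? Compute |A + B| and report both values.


Cauchy-Davenport: |A + B| ≥ min(p, |A| + |B| - 1) for A, B nonempty in Z/pZ.
|A| = 3, |B| = 4, p = 23.
CD lower bound = min(23, 3 + 4 - 1) = min(23, 6) = 6.
Compute A + B mod 23 directly:
a = 10: 10+2=12, 10+5=15, 10+6=16, 10+12=22
a = 14: 14+2=16, 14+5=19, 14+6=20, 14+12=3
a = 18: 18+2=20, 18+5=0, 18+6=1, 18+12=7
A + B = {0, 1, 3, 7, 12, 15, 16, 19, 20, 22}, so |A + B| = 10.
Verify: 10 ≥ 6? Yes ✓.

CD lower bound = 6, actual |A + B| = 10.


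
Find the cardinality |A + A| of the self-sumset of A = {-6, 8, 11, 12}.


A + A = {a + a' : a, a' ∈ A}; |A| = 4.
General bounds: 2|A| - 1 ≤ |A + A| ≤ |A|(|A|+1)/2, i.e. 7 ≤ |A + A| ≤ 10.
Lower bound 2|A|-1 is attained iff A is an arithmetic progression.
Enumerate sums a + a' for a ≤ a' (symmetric, so this suffices):
a = -6: -6+-6=-12, -6+8=2, -6+11=5, -6+12=6
a = 8: 8+8=16, 8+11=19, 8+12=20
a = 11: 11+11=22, 11+12=23
a = 12: 12+12=24
Distinct sums: {-12, 2, 5, 6, 16, 19, 20, 22, 23, 24}
|A + A| = 10

|A + A| = 10


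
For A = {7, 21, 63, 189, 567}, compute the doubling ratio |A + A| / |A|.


|A| = 5.
Compute A + A by enumerating all 25 pairs.
A + A = {14, 28, 42, 70, 84, 126, 196, 210, 252, 378, 574, 588, 630, 756, 1134}, so |A + A| = 15.
K = |A + A| / |A| = 15/5 = 3/1 ≈ 3.0000.
Reference: AP of size 5 gives K = 9/5 ≈ 1.8000; a fully generic set of size 5 gives K ≈ 3.0000.

|A| = 5, |A + A| = 15, K = 15/5 = 3/1.


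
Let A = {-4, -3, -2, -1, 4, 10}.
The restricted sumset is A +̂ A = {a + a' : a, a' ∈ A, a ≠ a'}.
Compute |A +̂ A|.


Restricted sumset: A +̂ A = {a + a' : a ∈ A, a' ∈ A, a ≠ a'}.
Equivalently, take A + A and drop any sum 2a that is achievable ONLY as a + a for a ∈ A (i.e. sums representable only with equal summands).
Enumerate pairs (a, a') with a < a' (symmetric, so each unordered pair gives one sum; this covers all a ≠ a'):
  -4 + -3 = -7
  -4 + -2 = -6
  -4 + -1 = -5
  -4 + 4 = 0
  -4 + 10 = 6
  -3 + -2 = -5
  -3 + -1 = -4
  -3 + 4 = 1
  -3 + 10 = 7
  -2 + -1 = -3
  -2 + 4 = 2
  -2 + 10 = 8
  -1 + 4 = 3
  -1 + 10 = 9
  4 + 10 = 14
Collected distinct sums: {-7, -6, -5, -4, -3, 0, 1, 2, 3, 6, 7, 8, 9, 14}
|A +̂ A| = 14
(Reference bound: |A +̂ A| ≥ 2|A| - 3 for |A| ≥ 2, with |A| = 6 giving ≥ 9.)

|A +̂ A| = 14


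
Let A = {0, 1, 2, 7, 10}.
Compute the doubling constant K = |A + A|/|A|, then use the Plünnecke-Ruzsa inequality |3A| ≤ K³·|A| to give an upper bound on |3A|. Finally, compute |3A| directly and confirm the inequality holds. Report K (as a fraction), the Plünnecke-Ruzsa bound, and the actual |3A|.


|A| = 5.
Step 1: Compute A + A by enumerating all 25 pairs.
A + A = {0, 1, 2, 3, 4, 7, 8, 9, 10, 11, 12, 14, 17, 20}, so |A + A| = 14.
Step 2: Doubling constant K = |A + A|/|A| = 14/5 = 14/5 ≈ 2.8000.
Step 3: Plünnecke-Ruzsa gives |3A| ≤ K³·|A| = (2.8000)³ · 5 ≈ 109.7600.
Step 4: Compute 3A = A + A + A directly by enumerating all triples (a,b,c) ∈ A³; |3A| = 26.
Step 5: Check 26 ≤ 109.7600? Yes ✓.

K = 14/5, Plünnecke-Ruzsa bound K³|A| ≈ 109.7600, |3A| = 26, inequality holds.


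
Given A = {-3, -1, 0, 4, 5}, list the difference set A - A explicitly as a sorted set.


A - A = {a - a' : a, a' ∈ A}.
Compute a - a' for each ordered pair (a, a'):
a = -3: -3--3=0, -3--1=-2, -3-0=-3, -3-4=-7, -3-5=-8
a = -1: -1--3=2, -1--1=0, -1-0=-1, -1-4=-5, -1-5=-6
a = 0: 0--3=3, 0--1=1, 0-0=0, 0-4=-4, 0-5=-5
a = 4: 4--3=7, 4--1=5, 4-0=4, 4-4=0, 4-5=-1
a = 5: 5--3=8, 5--1=6, 5-0=5, 5-4=1, 5-5=0
Collecting distinct values (and noting 0 appears from a-a):
A - A = {-8, -7, -6, -5, -4, -3, -2, -1, 0, 1, 2, 3, 4, 5, 6, 7, 8}
|A - A| = 17

A - A = {-8, -7, -6, -5, -4, -3, -2, -1, 0, 1, 2, 3, 4, 5, 6, 7, 8}


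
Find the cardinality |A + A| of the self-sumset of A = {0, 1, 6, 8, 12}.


A + A = {a + a' : a, a' ∈ A}; |A| = 5.
General bounds: 2|A| - 1 ≤ |A + A| ≤ |A|(|A|+1)/2, i.e. 9 ≤ |A + A| ≤ 15.
Lower bound 2|A|-1 is attained iff A is an arithmetic progression.
Enumerate sums a + a' for a ≤ a' (symmetric, so this suffices):
a = 0: 0+0=0, 0+1=1, 0+6=6, 0+8=8, 0+12=12
a = 1: 1+1=2, 1+6=7, 1+8=9, 1+12=13
a = 6: 6+6=12, 6+8=14, 6+12=18
a = 8: 8+8=16, 8+12=20
a = 12: 12+12=24
Distinct sums: {0, 1, 2, 6, 7, 8, 9, 12, 13, 14, 16, 18, 20, 24}
|A + A| = 14

|A + A| = 14


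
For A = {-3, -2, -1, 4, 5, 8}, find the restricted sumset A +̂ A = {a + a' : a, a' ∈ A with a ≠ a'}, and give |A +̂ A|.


Restricted sumset: A +̂ A = {a + a' : a ∈ A, a' ∈ A, a ≠ a'}.
Equivalently, take A + A and drop any sum 2a that is achievable ONLY as a + a for a ∈ A (i.e. sums representable only with equal summands).
Enumerate pairs (a, a') with a < a' (symmetric, so each unordered pair gives one sum; this covers all a ≠ a'):
  -3 + -2 = -5
  -3 + -1 = -4
  -3 + 4 = 1
  -3 + 5 = 2
  -3 + 8 = 5
  -2 + -1 = -3
  -2 + 4 = 2
  -2 + 5 = 3
  -2 + 8 = 6
  -1 + 4 = 3
  -1 + 5 = 4
  -1 + 8 = 7
  4 + 5 = 9
  4 + 8 = 12
  5 + 8 = 13
Collected distinct sums: {-5, -4, -3, 1, 2, 3, 4, 5, 6, 7, 9, 12, 13}
|A +̂ A| = 13
(Reference bound: |A +̂ A| ≥ 2|A| - 3 for |A| ≥ 2, with |A| = 6 giving ≥ 9.)

|A +̂ A| = 13


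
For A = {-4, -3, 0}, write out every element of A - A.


A - A = {a - a' : a, a' ∈ A}.
Compute a - a' for each ordered pair (a, a'):
a = -4: -4--4=0, -4--3=-1, -4-0=-4
a = -3: -3--4=1, -3--3=0, -3-0=-3
a = 0: 0--4=4, 0--3=3, 0-0=0
Collecting distinct values (and noting 0 appears from a-a):
A - A = {-4, -3, -1, 0, 1, 3, 4}
|A - A| = 7

A - A = {-4, -3, -1, 0, 1, 3, 4}


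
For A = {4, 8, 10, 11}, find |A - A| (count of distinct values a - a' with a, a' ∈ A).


A - A = {a - a' : a, a' ∈ A}; |A| = 4.
Bounds: 2|A|-1 ≤ |A - A| ≤ |A|² - |A| + 1, i.e. 7 ≤ |A - A| ≤ 13.
Note: 0 ∈ A - A always (from a - a). The set is symmetric: if d ∈ A - A then -d ∈ A - A.
Enumerate nonzero differences d = a - a' with a > a' (then include -d):
Positive differences: {1, 2, 3, 4, 6, 7}
Full difference set: {0} ∪ (positive diffs) ∪ (negative diffs).
|A - A| = 1 + 2·6 = 13 (matches direct enumeration: 13).

|A - A| = 13


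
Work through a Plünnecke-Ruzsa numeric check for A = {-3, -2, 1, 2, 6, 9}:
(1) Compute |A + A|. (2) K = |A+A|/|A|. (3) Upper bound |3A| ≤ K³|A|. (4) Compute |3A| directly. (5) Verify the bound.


|A| = 6.
Step 1: Compute A + A by enumerating all 36 pairs.
A + A = {-6, -5, -4, -2, -1, 0, 2, 3, 4, 6, 7, 8, 10, 11, 12, 15, 18}, so |A + A| = 17.
Step 2: Doubling constant K = |A + A|/|A| = 17/6 = 17/6 ≈ 2.8333.
Step 3: Plünnecke-Ruzsa gives |3A| ≤ K³·|A| = (2.8333)³ · 6 ≈ 136.4722.
Step 4: Compute 3A = A + A + A directly by enumerating all triples (a,b,c) ∈ A³; |3A| = 33.
Step 5: Check 33 ≤ 136.4722? Yes ✓.

K = 17/6, Plünnecke-Ruzsa bound K³|A| ≈ 136.4722, |3A| = 33, inequality holds.


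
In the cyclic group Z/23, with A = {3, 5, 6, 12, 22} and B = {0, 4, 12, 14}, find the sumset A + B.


Work in Z/23Z: reduce every sum a + b modulo 23.
Enumerate all 20 pairs:
a = 3: 3+0=3, 3+4=7, 3+12=15, 3+14=17
a = 5: 5+0=5, 5+4=9, 5+12=17, 5+14=19
a = 6: 6+0=6, 6+4=10, 6+12=18, 6+14=20
a = 12: 12+0=12, 12+4=16, 12+12=1, 12+14=3
a = 22: 22+0=22, 22+4=3, 22+12=11, 22+14=13
Distinct residues collected: {1, 3, 5, 6, 7, 9, 10, 11, 12, 13, 15, 16, 17, 18, 19, 20, 22}
|A + B| = 17 (out of 23 total residues).

A + B = {1, 3, 5, 6, 7, 9, 10, 11, 12, 13, 15, 16, 17, 18, 19, 20, 22}


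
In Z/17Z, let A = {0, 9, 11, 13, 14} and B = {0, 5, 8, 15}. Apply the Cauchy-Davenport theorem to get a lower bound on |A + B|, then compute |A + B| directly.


Cauchy-Davenport: |A + B| ≥ min(p, |A| + |B| - 1) for A, B nonempty in Z/pZ.
|A| = 5, |B| = 4, p = 17.
CD lower bound = min(17, 5 + 4 - 1) = min(17, 8) = 8.
Compute A + B mod 17 directly:
a = 0: 0+0=0, 0+5=5, 0+8=8, 0+15=15
a = 9: 9+0=9, 9+5=14, 9+8=0, 9+15=7
a = 11: 11+0=11, 11+5=16, 11+8=2, 11+15=9
a = 13: 13+0=13, 13+5=1, 13+8=4, 13+15=11
a = 14: 14+0=14, 14+5=2, 14+8=5, 14+15=12
A + B = {0, 1, 2, 4, 5, 7, 8, 9, 11, 12, 13, 14, 15, 16}, so |A + B| = 14.
Verify: 14 ≥ 8? Yes ✓.

CD lower bound = 8, actual |A + B| = 14.


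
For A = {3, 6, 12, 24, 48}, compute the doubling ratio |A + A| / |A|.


|A| = 5.
Compute A + A by enumerating all 25 pairs.
A + A = {6, 9, 12, 15, 18, 24, 27, 30, 36, 48, 51, 54, 60, 72, 96}, so |A + A| = 15.
K = |A + A| / |A| = 15/5 = 3/1 ≈ 3.0000.
Reference: AP of size 5 gives K = 9/5 ≈ 1.8000; a fully generic set of size 5 gives K ≈ 3.0000.

|A| = 5, |A + A| = 15, K = 15/5 = 3/1.


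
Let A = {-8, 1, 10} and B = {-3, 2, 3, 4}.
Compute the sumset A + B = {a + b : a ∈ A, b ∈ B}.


A + B = {a + b : a ∈ A, b ∈ B}.
Enumerate all |A|·|B| = 3·4 = 12 pairs (a, b) and collect distinct sums.
a = -8: -8+-3=-11, -8+2=-6, -8+3=-5, -8+4=-4
a = 1: 1+-3=-2, 1+2=3, 1+3=4, 1+4=5
a = 10: 10+-3=7, 10+2=12, 10+3=13, 10+4=14
Collecting distinct sums: A + B = {-11, -6, -5, -4, -2, 3, 4, 5, 7, 12, 13, 14}
|A + B| = 12

A + B = {-11, -6, -5, -4, -2, 3, 4, 5, 7, 12, 13, 14}


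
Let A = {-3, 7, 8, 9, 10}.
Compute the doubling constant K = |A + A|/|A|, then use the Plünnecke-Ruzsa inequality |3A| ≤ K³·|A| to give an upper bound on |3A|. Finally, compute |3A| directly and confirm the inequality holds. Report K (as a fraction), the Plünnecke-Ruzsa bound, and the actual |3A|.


|A| = 5.
Step 1: Compute A + A by enumerating all 25 pairs.
A + A = {-6, 4, 5, 6, 7, 14, 15, 16, 17, 18, 19, 20}, so |A + A| = 12.
Step 2: Doubling constant K = |A + A|/|A| = 12/5 = 12/5 ≈ 2.4000.
Step 3: Plünnecke-Ruzsa gives |3A| ≤ K³·|A| = (2.4000)³ · 5 ≈ 69.1200.
Step 4: Compute 3A = A + A + A directly by enumerating all triples (a,b,c) ∈ A³; |3A| = 22.
Step 5: Check 22 ≤ 69.1200? Yes ✓.

K = 12/5, Plünnecke-Ruzsa bound K³|A| ≈ 69.1200, |3A| = 22, inequality holds.


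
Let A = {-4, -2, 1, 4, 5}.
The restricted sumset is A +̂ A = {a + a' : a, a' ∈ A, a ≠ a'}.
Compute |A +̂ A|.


Restricted sumset: A +̂ A = {a + a' : a ∈ A, a' ∈ A, a ≠ a'}.
Equivalently, take A + A and drop any sum 2a that is achievable ONLY as a + a for a ∈ A (i.e. sums representable only with equal summands).
Enumerate pairs (a, a') with a < a' (symmetric, so each unordered pair gives one sum; this covers all a ≠ a'):
  -4 + -2 = -6
  -4 + 1 = -3
  -4 + 4 = 0
  -4 + 5 = 1
  -2 + 1 = -1
  -2 + 4 = 2
  -2 + 5 = 3
  1 + 4 = 5
  1 + 5 = 6
  4 + 5 = 9
Collected distinct sums: {-6, -3, -1, 0, 1, 2, 3, 5, 6, 9}
|A +̂ A| = 10
(Reference bound: |A +̂ A| ≥ 2|A| - 3 for |A| ≥ 2, with |A| = 5 giving ≥ 7.)

|A +̂ A| = 10


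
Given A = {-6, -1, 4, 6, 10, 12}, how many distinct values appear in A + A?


A + A = {a + a' : a, a' ∈ A}; |A| = 6.
General bounds: 2|A| - 1 ≤ |A + A| ≤ |A|(|A|+1)/2, i.e. 11 ≤ |A + A| ≤ 21.
Lower bound 2|A|-1 is attained iff A is an arithmetic progression.
Enumerate sums a + a' for a ≤ a' (symmetric, so this suffices):
a = -6: -6+-6=-12, -6+-1=-7, -6+4=-2, -6+6=0, -6+10=4, -6+12=6
a = -1: -1+-1=-2, -1+4=3, -1+6=5, -1+10=9, -1+12=11
a = 4: 4+4=8, 4+6=10, 4+10=14, 4+12=16
a = 6: 6+6=12, 6+10=16, 6+12=18
a = 10: 10+10=20, 10+12=22
a = 12: 12+12=24
Distinct sums: {-12, -7, -2, 0, 3, 4, 5, 6, 8, 9, 10, 11, 12, 14, 16, 18, 20, 22, 24}
|A + A| = 19

|A + A| = 19


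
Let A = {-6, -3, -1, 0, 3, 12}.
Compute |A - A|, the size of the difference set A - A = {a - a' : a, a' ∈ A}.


A - A = {a - a' : a, a' ∈ A}; |A| = 6.
Bounds: 2|A|-1 ≤ |A - A| ≤ |A|² - |A| + 1, i.e. 11 ≤ |A - A| ≤ 31.
Note: 0 ∈ A - A always (from a - a). The set is symmetric: if d ∈ A - A then -d ∈ A - A.
Enumerate nonzero differences d = a - a' with a > a' (then include -d):
Positive differences: {1, 2, 3, 4, 5, 6, 9, 12, 13, 15, 18}
Full difference set: {0} ∪ (positive diffs) ∪ (negative diffs).
|A - A| = 1 + 2·11 = 23 (matches direct enumeration: 23).

|A - A| = 23


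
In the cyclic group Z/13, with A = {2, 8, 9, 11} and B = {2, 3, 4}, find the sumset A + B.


Work in Z/13Z: reduce every sum a + b modulo 13.
Enumerate all 12 pairs:
a = 2: 2+2=4, 2+3=5, 2+4=6
a = 8: 8+2=10, 8+3=11, 8+4=12
a = 9: 9+2=11, 9+3=12, 9+4=0
a = 11: 11+2=0, 11+3=1, 11+4=2
Distinct residues collected: {0, 1, 2, 4, 5, 6, 10, 11, 12}
|A + B| = 9 (out of 13 total residues).

A + B = {0, 1, 2, 4, 5, 6, 10, 11, 12}


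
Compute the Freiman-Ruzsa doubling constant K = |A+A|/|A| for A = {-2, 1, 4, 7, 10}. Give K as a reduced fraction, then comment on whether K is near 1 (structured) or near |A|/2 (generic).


|A| = 5.
Compute A + A by enumerating all 25 pairs.
A + A = {-4, -1, 2, 5, 8, 11, 14, 17, 20}, so |A + A| = 9.
K = |A + A| / |A| = 9/5 (already in lowest terms) ≈ 1.8000.
Reference: AP of size 5 gives K = 9/5 ≈ 1.8000; a fully generic set of size 5 gives K ≈ 3.0000.

|A| = 5, |A + A| = 9, K = 9/5.


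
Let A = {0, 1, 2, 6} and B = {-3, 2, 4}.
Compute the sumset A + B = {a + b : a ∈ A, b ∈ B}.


A + B = {a + b : a ∈ A, b ∈ B}.
Enumerate all |A|·|B| = 4·3 = 12 pairs (a, b) and collect distinct sums.
a = 0: 0+-3=-3, 0+2=2, 0+4=4
a = 1: 1+-3=-2, 1+2=3, 1+4=5
a = 2: 2+-3=-1, 2+2=4, 2+4=6
a = 6: 6+-3=3, 6+2=8, 6+4=10
Collecting distinct sums: A + B = {-3, -2, -1, 2, 3, 4, 5, 6, 8, 10}
|A + B| = 10

A + B = {-3, -2, -1, 2, 3, 4, 5, 6, 8, 10}


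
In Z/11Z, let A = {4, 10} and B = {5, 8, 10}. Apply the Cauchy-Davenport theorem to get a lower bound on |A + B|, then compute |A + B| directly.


Cauchy-Davenport: |A + B| ≥ min(p, |A| + |B| - 1) for A, B nonempty in Z/pZ.
|A| = 2, |B| = 3, p = 11.
CD lower bound = min(11, 2 + 3 - 1) = min(11, 4) = 4.
Compute A + B mod 11 directly:
a = 4: 4+5=9, 4+8=1, 4+10=3
a = 10: 10+5=4, 10+8=7, 10+10=9
A + B = {1, 3, 4, 7, 9}, so |A + B| = 5.
Verify: 5 ≥ 4? Yes ✓.

CD lower bound = 4, actual |A + B| = 5.


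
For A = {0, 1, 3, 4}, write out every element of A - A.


A - A = {a - a' : a, a' ∈ A}.
Compute a - a' for each ordered pair (a, a'):
a = 0: 0-0=0, 0-1=-1, 0-3=-3, 0-4=-4
a = 1: 1-0=1, 1-1=0, 1-3=-2, 1-4=-3
a = 3: 3-0=3, 3-1=2, 3-3=0, 3-4=-1
a = 4: 4-0=4, 4-1=3, 4-3=1, 4-4=0
Collecting distinct values (and noting 0 appears from a-a):
A - A = {-4, -3, -2, -1, 0, 1, 2, 3, 4}
|A - A| = 9

A - A = {-4, -3, -2, -1, 0, 1, 2, 3, 4}


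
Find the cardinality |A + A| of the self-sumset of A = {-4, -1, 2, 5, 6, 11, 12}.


A + A = {a + a' : a, a' ∈ A}; |A| = 7.
General bounds: 2|A| - 1 ≤ |A + A| ≤ |A|(|A|+1)/2, i.e. 13 ≤ |A + A| ≤ 28.
Lower bound 2|A|-1 is attained iff A is an arithmetic progression.
Enumerate sums a + a' for a ≤ a' (symmetric, so this suffices):
a = -4: -4+-4=-8, -4+-1=-5, -4+2=-2, -4+5=1, -4+6=2, -4+11=7, -4+12=8
a = -1: -1+-1=-2, -1+2=1, -1+5=4, -1+6=5, -1+11=10, -1+12=11
a = 2: 2+2=4, 2+5=7, 2+6=8, 2+11=13, 2+12=14
a = 5: 5+5=10, 5+6=11, 5+11=16, 5+12=17
a = 6: 6+6=12, 6+11=17, 6+12=18
a = 11: 11+11=22, 11+12=23
a = 12: 12+12=24
Distinct sums: {-8, -5, -2, 1, 2, 4, 5, 7, 8, 10, 11, 12, 13, 14, 16, 17, 18, 22, 23, 24}
|A + A| = 20

|A + A| = 20


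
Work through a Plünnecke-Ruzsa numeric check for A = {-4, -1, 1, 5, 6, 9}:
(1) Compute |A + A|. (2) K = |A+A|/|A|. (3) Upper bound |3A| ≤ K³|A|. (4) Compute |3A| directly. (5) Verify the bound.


|A| = 6.
Step 1: Compute A + A by enumerating all 36 pairs.
A + A = {-8, -5, -3, -2, 0, 1, 2, 4, 5, 6, 7, 8, 10, 11, 12, 14, 15, 18}, so |A + A| = 18.
Step 2: Doubling constant K = |A + A|/|A| = 18/6 = 18/6 ≈ 3.0000.
Step 3: Plünnecke-Ruzsa gives |3A| ≤ K³·|A| = (3.0000)³ · 6 ≈ 162.0000.
Step 4: Compute 3A = A + A + A directly by enumerating all triples (a,b,c) ∈ A³; |3A| = 33.
Step 5: Check 33 ≤ 162.0000? Yes ✓.

K = 18/6, Plünnecke-Ruzsa bound K³|A| ≈ 162.0000, |3A| = 33, inequality holds.


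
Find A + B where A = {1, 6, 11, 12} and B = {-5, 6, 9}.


A + B = {a + b : a ∈ A, b ∈ B}.
Enumerate all |A|·|B| = 4·3 = 12 pairs (a, b) and collect distinct sums.
a = 1: 1+-5=-4, 1+6=7, 1+9=10
a = 6: 6+-5=1, 6+6=12, 6+9=15
a = 11: 11+-5=6, 11+6=17, 11+9=20
a = 12: 12+-5=7, 12+6=18, 12+9=21
Collecting distinct sums: A + B = {-4, 1, 6, 7, 10, 12, 15, 17, 18, 20, 21}
|A + B| = 11

A + B = {-4, 1, 6, 7, 10, 12, 15, 17, 18, 20, 21}


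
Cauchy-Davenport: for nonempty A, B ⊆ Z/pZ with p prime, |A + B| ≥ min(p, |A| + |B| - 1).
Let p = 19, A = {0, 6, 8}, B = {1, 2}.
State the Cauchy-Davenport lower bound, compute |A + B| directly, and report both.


Cauchy-Davenport: |A + B| ≥ min(p, |A| + |B| - 1) for A, B nonempty in Z/pZ.
|A| = 3, |B| = 2, p = 19.
CD lower bound = min(19, 3 + 2 - 1) = min(19, 4) = 4.
Compute A + B mod 19 directly:
a = 0: 0+1=1, 0+2=2
a = 6: 6+1=7, 6+2=8
a = 8: 8+1=9, 8+2=10
A + B = {1, 2, 7, 8, 9, 10}, so |A + B| = 6.
Verify: 6 ≥ 4? Yes ✓.

CD lower bound = 4, actual |A + B| = 6.


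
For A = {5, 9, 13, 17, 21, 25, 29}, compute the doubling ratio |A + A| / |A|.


|A| = 7.
Compute A + A by enumerating all 49 pairs.
A + A = {10, 14, 18, 22, 26, 30, 34, 38, 42, 46, 50, 54, 58}, so |A + A| = 13.
K = |A + A| / |A| = 13/7 (already in lowest terms) ≈ 1.8571.
Reference: AP of size 7 gives K = 13/7 ≈ 1.8571; a fully generic set of size 7 gives K ≈ 4.0000.

|A| = 7, |A + A| = 13, K = 13/7.


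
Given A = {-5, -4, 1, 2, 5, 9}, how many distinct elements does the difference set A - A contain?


A - A = {a - a' : a, a' ∈ A}; |A| = 6.
Bounds: 2|A|-1 ≤ |A - A| ≤ |A|² - |A| + 1, i.e. 11 ≤ |A - A| ≤ 31.
Note: 0 ∈ A - A always (from a - a). The set is symmetric: if d ∈ A - A then -d ∈ A - A.
Enumerate nonzero differences d = a - a' with a > a' (then include -d):
Positive differences: {1, 3, 4, 5, 6, 7, 8, 9, 10, 13, 14}
Full difference set: {0} ∪ (positive diffs) ∪ (negative diffs).
|A - A| = 1 + 2·11 = 23 (matches direct enumeration: 23).

|A - A| = 23


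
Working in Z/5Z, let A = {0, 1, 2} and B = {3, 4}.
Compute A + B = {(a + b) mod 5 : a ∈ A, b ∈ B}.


Work in Z/5Z: reduce every sum a + b modulo 5.
Enumerate all 6 pairs:
a = 0: 0+3=3, 0+4=4
a = 1: 1+3=4, 1+4=0
a = 2: 2+3=0, 2+4=1
Distinct residues collected: {0, 1, 3, 4}
|A + B| = 4 (out of 5 total residues).

A + B = {0, 1, 3, 4}


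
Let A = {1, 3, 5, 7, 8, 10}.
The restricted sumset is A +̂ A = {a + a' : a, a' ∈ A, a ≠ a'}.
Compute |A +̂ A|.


Restricted sumset: A +̂ A = {a + a' : a ∈ A, a' ∈ A, a ≠ a'}.
Equivalently, take A + A and drop any sum 2a that is achievable ONLY as a + a for a ∈ A (i.e. sums representable only with equal summands).
Enumerate pairs (a, a') with a < a' (symmetric, so each unordered pair gives one sum; this covers all a ≠ a'):
  1 + 3 = 4
  1 + 5 = 6
  1 + 7 = 8
  1 + 8 = 9
  1 + 10 = 11
  3 + 5 = 8
  3 + 7 = 10
  3 + 8 = 11
  3 + 10 = 13
  5 + 7 = 12
  5 + 8 = 13
  5 + 10 = 15
  7 + 8 = 15
  7 + 10 = 17
  8 + 10 = 18
Collected distinct sums: {4, 6, 8, 9, 10, 11, 12, 13, 15, 17, 18}
|A +̂ A| = 11
(Reference bound: |A +̂ A| ≥ 2|A| - 3 for |A| ≥ 2, with |A| = 6 giving ≥ 9.)

|A +̂ A| = 11


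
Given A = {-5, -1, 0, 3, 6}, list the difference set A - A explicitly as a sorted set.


A - A = {a - a' : a, a' ∈ A}.
Compute a - a' for each ordered pair (a, a'):
a = -5: -5--5=0, -5--1=-4, -5-0=-5, -5-3=-8, -5-6=-11
a = -1: -1--5=4, -1--1=0, -1-0=-1, -1-3=-4, -1-6=-7
a = 0: 0--5=5, 0--1=1, 0-0=0, 0-3=-3, 0-6=-6
a = 3: 3--5=8, 3--1=4, 3-0=3, 3-3=0, 3-6=-3
a = 6: 6--5=11, 6--1=7, 6-0=6, 6-3=3, 6-6=0
Collecting distinct values (and noting 0 appears from a-a):
A - A = {-11, -8, -7, -6, -5, -4, -3, -1, 0, 1, 3, 4, 5, 6, 7, 8, 11}
|A - A| = 17

A - A = {-11, -8, -7, -6, -5, -4, -3, -1, 0, 1, 3, 4, 5, 6, 7, 8, 11}


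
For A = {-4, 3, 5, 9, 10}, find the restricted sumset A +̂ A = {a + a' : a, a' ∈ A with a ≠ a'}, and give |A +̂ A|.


Restricted sumset: A +̂ A = {a + a' : a ∈ A, a' ∈ A, a ≠ a'}.
Equivalently, take A + A and drop any sum 2a that is achievable ONLY as a + a for a ∈ A (i.e. sums representable only with equal summands).
Enumerate pairs (a, a') with a < a' (symmetric, so each unordered pair gives one sum; this covers all a ≠ a'):
  -4 + 3 = -1
  -4 + 5 = 1
  -4 + 9 = 5
  -4 + 10 = 6
  3 + 5 = 8
  3 + 9 = 12
  3 + 10 = 13
  5 + 9 = 14
  5 + 10 = 15
  9 + 10 = 19
Collected distinct sums: {-1, 1, 5, 6, 8, 12, 13, 14, 15, 19}
|A +̂ A| = 10
(Reference bound: |A +̂ A| ≥ 2|A| - 3 for |A| ≥ 2, with |A| = 5 giving ≥ 7.)

|A +̂ A| = 10


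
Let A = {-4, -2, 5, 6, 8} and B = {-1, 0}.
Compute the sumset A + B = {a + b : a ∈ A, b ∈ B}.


A + B = {a + b : a ∈ A, b ∈ B}.
Enumerate all |A|·|B| = 5·2 = 10 pairs (a, b) and collect distinct sums.
a = -4: -4+-1=-5, -4+0=-4
a = -2: -2+-1=-3, -2+0=-2
a = 5: 5+-1=4, 5+0=5
a = 6: 6+-1=5, 6+0=6
a = 8: 8+-1=7, 8+0=8
Collecting distinct sums: A + B = {-5, -4, -3, -2, 4, 5, 6, 7, 8}
|A + B| = 9

A + B = {-5, -4, -3, -2, 4, 5, 6, 7, 8}


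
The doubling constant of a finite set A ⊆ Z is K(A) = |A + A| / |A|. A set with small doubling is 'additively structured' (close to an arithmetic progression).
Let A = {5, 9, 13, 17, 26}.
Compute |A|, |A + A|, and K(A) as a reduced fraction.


|A| = 5.
Compute A + A by enumerating all 25 pairs.
A + A = {10, 14, 18, 22, 26, 30, 31, 34, 35, 39, 43, 52}, so |A + A| = 12.
K = |A + A| / |A| = 12/5 (already in lowest terms) ≈ 2.4000.
Reference: AP of size 5 gives K = 9/5 ≈ 1.8000; a fully generic set of size 5 gives K ≈ 3.0000.

|A| = 5, |A + A| = 12, K = 12/5.


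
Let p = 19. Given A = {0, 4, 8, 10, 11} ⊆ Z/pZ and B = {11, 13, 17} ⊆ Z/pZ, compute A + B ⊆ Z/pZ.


Work in Z/19Z: reduce every sum a + b modulo 19.
Enumerate all 15 pairs:
a = 0: 0+11=11, 0+13=13, 0+17=17
a = 4: 4+11=15, 4+13=17, 4+17=2
a = 8: 8+11=0, 8+13=2, 8+17=6
a = 10: 10+11=2, 10+13=4, 10+17=8
a = 11: 11+11=3, 11+13=5, 11+17=9
Distinct residues collected: {0, 2, 3, 4, 5, 6, 8, 9, 11, 13, 15, 17}
|A + B| = 12 (out of 19 total residues).

A + B = {0, 2, 3, 4, 5, 6, 8, 9, 11, 13, 15, 17}


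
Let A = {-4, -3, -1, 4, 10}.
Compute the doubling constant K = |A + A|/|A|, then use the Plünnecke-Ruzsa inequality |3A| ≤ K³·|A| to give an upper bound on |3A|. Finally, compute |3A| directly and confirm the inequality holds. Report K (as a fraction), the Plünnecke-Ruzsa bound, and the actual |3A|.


|A| = 5.
Step 1: Compute A + A by enumerating all 25 pairs.
A + A = {-8, -7, -6, -5, -4, -2, 0, 1, 3, 6, 7, 8, 9, 14, 20}, so |A + A| = 15.
Step 2: Doubling constant K = |A + A|/|A| = 15/5 = 15/5 ≈ 3.0000.
Step 3: Plünnecke-Ruzsa gives |3A| ≤ K³·|A| = (3.0000)³ · 5 ≈ 135.0000.
Step 4: Compute 3A = A + A + A directly by enumerating all triples (a,b,c) ∈ A³; |3A| = 30.
Step 5: Check 30 ≤ 135.0000? Yes ✓.

K = 15/5, Plünnecke-Ruzsa bound K³|A| ≈ 135.0000, |3A| = 30, inequality holds.


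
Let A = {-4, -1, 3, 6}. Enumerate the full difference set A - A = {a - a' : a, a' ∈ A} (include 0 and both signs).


A - A = {a - a' : a, a' ∈ A}.
Compute a - a' for each ordered pair (a, a'):
a = -4: -4--4=0, -4--1=-3, -4-3=-7, -4-6=-10
a = -1: -1--4=3, -1--1=0, -1-3=-4, -1-6=-7
a = 3: 3--4=7, 3--1=4, 3-3=0, 3-6=-3
a = 6: 6--4=10, 6--1=7, 6-3=3, 6-6=0
Collecting distinct values (and noting 0 appears from a-a):
A - A = {-10, -7, -4, -3, 0, 3, 4, 7, 10}
|A - A| = 9

A - A = {-10, -7, -4, -3, 0, 3, 4, 7, 10}


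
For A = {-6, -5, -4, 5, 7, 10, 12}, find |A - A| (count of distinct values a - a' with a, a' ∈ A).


A - A = {a - a' : a, a' ∈ A}; |A| = 7.
Bounds: 2|A|-1 ≤ |A - A| ≤ |A|² - |A| + 1, i.e. 13 ≤ |A - A| ≤ 43.
Note: 0 ∈ A - A always (from a - a). The set is symmetric: if d ∈ A - A then -d ∈ A - A.
Enumerate nonzero differences d = a - a' with a > a' (then include -d):
Positive differences: {1, 2, 3, 5, 7, 9, 10, 11, 12, 13, 14, 15, 16, 17, 18}
Full difference set: {0} ∪ (positive diffs) ∪ (negative diffs).
|A - A| = 1 + 2·15 = 31 (matches direct enumeration: 31).

|A - A| = 31


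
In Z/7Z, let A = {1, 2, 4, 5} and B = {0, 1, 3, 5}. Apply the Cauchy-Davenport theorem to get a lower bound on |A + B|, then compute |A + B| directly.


Cauchy-Davenport: |A + B| ≥ min(p, |A| + |B| - 1) for A, B nonempty in Z/pZ.
|A| = 4, |B| = 4, p = 7.
CD lower bound = min(7, 4 + 4 - 1) = min(7, 7) = 7.
Compute A + B mod 7 directly:
a = 1: 1+0=1, 1+1=2, 1+3=4, 1+5=6
a = 2: 2+0=2, 2+1=3, 2+3=5, 2+5=0
a = 4: 4+0=4, 4+1=5, 4+3=0, 4+5=2
a = 5: 5+0=5, 5+1=6, 5+3=1, 5+5=3
A + B = {0, 1, 2, 3, 4, 5, 6}, so |A + B| = 7.
Verify: 7 ≥ 7? Yes ✓.

CD lower bound = 7, actual |A + B| = 7.


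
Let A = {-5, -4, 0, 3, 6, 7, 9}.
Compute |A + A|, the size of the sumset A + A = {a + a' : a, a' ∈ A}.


A + A = {a + a' : a, a' ∈ A}; |A| = 7.
General bounds: 2|A| - 1 ≤ |A + A| ≤ |A|(|A|+1)/2, i.e. 13 ≤ |A + A| ≤ 28.
Lower bound 2|A|-1 is attained iff A is an arithmetic progression.
Enumerate sums a + a' for a ≤ a' (symmetric, so this suffices):
a = -5: -5+-5=-10, -5+-4=-9, -5+0=-5, -5+3=-2, -5+6=1, -5+7=2, -5+9=4
a = -4: -4+-4=-8, -4+0=-4, -4+3=-1, -4+6=2, -4+7=3, -4+9=5
a = 0: 0+0=0, 0+3=3, 0+6=6, 0+7=7, 0+9=9
a = 3: 3+3=6, 3+6=9, 3+7=10, 3+9=12
a = 6: 6+6=12, 6+7=13, 6+9=15
a = 7: 7+7=14, 7+9=16
a = 9: 9+9=18
Distinct sums: {-10, -9, -8, -5, -4, -2, -1, 0, 1, 2, 3, 4, 5, 6, 7, 9, 10, 12, 13, 14, 15, 16, 18}
|A + A| = 23

|A + A| = 23


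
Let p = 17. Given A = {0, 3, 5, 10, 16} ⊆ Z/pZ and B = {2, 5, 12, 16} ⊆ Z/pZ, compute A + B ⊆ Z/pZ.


Work in Z/17Z: reduce every sum a + b modulo 17.
Enumerate all 20 pairs:
a = 0: 0+2=2, 0+5=5, 0+12=12, 0+16=16
a = 3: 3+2=5, 3+5=8, 3+12=15, 3+16=2
a = 5: 5+2=7, 5+5=10, 5+12=0, 5+16=4
a = 10: 10+2=12, 10+5=15, 10+12=5, 10+16=9
a = 16: 16+2=1, 16+5=4, 16+12=11, 16+16=15
Distinct residues collected: {0, 1, 2, 4, 5, 7, 8, 9, 10, 11, 12, 15, 16}
|A + B| = 13 (out of 17 total residues).

A + B = {0, 1, 2, 4, 5, 7, 8, 9, 10, 11, 12, 15, 16}


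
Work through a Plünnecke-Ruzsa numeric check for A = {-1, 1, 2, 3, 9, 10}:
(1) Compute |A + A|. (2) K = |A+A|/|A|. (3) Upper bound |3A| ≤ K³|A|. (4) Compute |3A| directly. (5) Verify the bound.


|A| = 6.
Step 1: Compute A + A by enumerating all 36 pairs.
A + A = {-2, 0, 1, 2, 3, 4, 5, 6, 8, 9, 10, 11, 12, 13, 18, 19, 20}, so |A + A| = 17.
Step 2: Doubling constant K = |A + A|/|A| = 17/6 = 17/6 ≈ 2.8333.
Step 3: Plünnecke-Ruzsa gives |3A| ≤ K³·|A| = (2.8333)³ · 6 ≈ 136.4722.
Step 4: Compute 3A = A + A + A directly by enumerating all triples (a,b,c) ∈ A³; |3A| = 30.
Step 5: Check 30 ≤ 136.4722? Yes ✓.

K = 17/6, Plünnecke-Ruzsa bound K³|A| ≈ 136.4722, |3A| = 30, inequality holds.


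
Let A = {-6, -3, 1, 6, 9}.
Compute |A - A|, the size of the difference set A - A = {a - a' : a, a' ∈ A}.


A - A = {a - a' : a, a' ∈ A}; |A| = 5.
Bounds: 2|A|-1 ≤ |A - A| ≤ |A|² - |A| + 1, i.e. 9 ≤ |A - A| ≤ 21.
Note: 0 ∈ A - A always (from a - a). The set is symmetric: if d ∈ A - A then -d ∈ A - A.
Enumerate nonzero differences d = a - a' with a > a' (then include -d):
Positive differences: {3, 4, 5, 7, 8, 9, 12, 15}
Full difference set: {0} ∪ (positive diffs) ∪ (negative diffs).
|A - A| = 1 + 2·8 = 17 (matches direct enumeration: 17).

|A - A| = 17


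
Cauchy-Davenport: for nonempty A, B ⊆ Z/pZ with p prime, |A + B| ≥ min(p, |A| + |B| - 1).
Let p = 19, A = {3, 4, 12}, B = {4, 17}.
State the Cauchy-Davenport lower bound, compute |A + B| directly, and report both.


Cauchy-Davenport: |A + B| ≥ min(p, |A| + |B| - 1) for A, B nonempty in Z/pZ.
|A| = 3, |B| = 2, p = 19.
CD lower bound = min(19, 3 + 2 - 1) = min(19, 4) = 4.
Compute A + B mod 19 directly:
a = 3: 3+4=7, 3+17=1
a = 4: 4+4=8, 4+17=2
a = 12: 12+4=16, 12+17=10
A + B = {1, 2, 7, 8, 10, 16}, so |A + B| = 6.
Verify: 6 ≥ 4? Yes ✓.

CD lower bound = 4, actual |A + B| = 6.


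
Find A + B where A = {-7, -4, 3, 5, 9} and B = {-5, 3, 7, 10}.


A + B = {a + b : a ∈ A, b ∈ B}.
Enumerate all |A|·|B| = 5·4 = 20 pairs (a, b) and collect distinct sums.
a = -7: -7+-5=-12, -7+3=-4, -7+7=0, -7+10=3
a = -4: -4+-5=-9, -4+3=-1, -4+7=3, -4+10=6
a = 3: 3+-5=-2, 3+3=6, 3+7=10, 3+10=13
a = 5: 5+-5=0, 5+3=8, 5+7=12, 5+10=15
a = 9: 9+-5=4, 9+3=12, 9+7=16, 9+10=19
Collecting distinct sums: A + B = {-12, -9, -4, -2, -1, 0, 3, 4, 6, 8, 10, 12, 13, 15, 16, 19}
|A + B| = 16

A + B = {-12, -9, -4, -2, -1, 0, 3, 4, 6, 8, 10, 12, 13, 15, 16, 19}
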